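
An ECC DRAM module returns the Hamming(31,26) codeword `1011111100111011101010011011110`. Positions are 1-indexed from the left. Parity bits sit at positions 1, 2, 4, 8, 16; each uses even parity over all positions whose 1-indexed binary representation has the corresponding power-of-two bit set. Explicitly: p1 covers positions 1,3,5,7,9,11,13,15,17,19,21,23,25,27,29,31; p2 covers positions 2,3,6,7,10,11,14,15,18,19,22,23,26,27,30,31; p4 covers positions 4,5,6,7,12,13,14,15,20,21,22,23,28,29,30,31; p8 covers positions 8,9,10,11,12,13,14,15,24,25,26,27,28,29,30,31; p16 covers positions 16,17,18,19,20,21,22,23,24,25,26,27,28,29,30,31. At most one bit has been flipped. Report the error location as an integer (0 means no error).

s1: b1⊕b3⊕b5⊕b7⊕b9⊕b11⊕b13⊕b15⊕b17⊕b19⊕b21⊕b23⊕b25⊕b27⊕b29⊕b31 = 1⊕1⊕1⊕1⊕0⊕1⊕1⊕1⊕1⊕1⊕1⊕0⊕1⊕1⊕1⊕0 = 1
s2: b2⊕b3⊕b6⊕b7⊕b10⊕b11⊕b14⊕b15⊕b18⊕b19⊕b22⊕b23⊕b26⊕b27⊕b30⊕b31 = 0⊕1⊕1⊕1⊕0⊕1⊕0⊕1⊕0⊕1⊕0⊕0⊕0⊕1⊕1⊕0 = 0
s4: b4⊕b5⊕b6⊕b7⊕b12⊕b13⊕b14⊕b15⊕b20⊕b21⊕b22⊕b23⊕b28⊕b29⊕b30⊕b31 = 1⊕1⊕1⊕1⊕1⊕1⊕0⊕1⊕0⊕1⊕0⊕0⊕1⊕1⊕1⊕0 = 1
s8: b8⊕b9⊕b10⊕b11⊕b12⊕b13⊕b14⊕b15⊕b24⊕b25⊕b26⊕b27⊕b28⊕b29⊕b30⊕b31 = 1⊕0⊕0⊕1⊕1⊕1⊕0⊕1⊕1⊕1⊕0⊕1⊕1⊕1⊕1⊕0 = 1
s16: b16⊕b17⊕b18⊕b19⊕b20⊕b21⊕b22⊕b23⊕b24⊕b25⊕b26⊕b27⊕b28⊕b29⊕b30⊕b31 = 1⊕1⊕0⊕1⊕0⊕1⊕0⊕0⊕1⊕1⊕0⊕1⊕1⊕1⊕1⊕0 = 0
Syndrome (s16...s1) = 01101 → position 13.

13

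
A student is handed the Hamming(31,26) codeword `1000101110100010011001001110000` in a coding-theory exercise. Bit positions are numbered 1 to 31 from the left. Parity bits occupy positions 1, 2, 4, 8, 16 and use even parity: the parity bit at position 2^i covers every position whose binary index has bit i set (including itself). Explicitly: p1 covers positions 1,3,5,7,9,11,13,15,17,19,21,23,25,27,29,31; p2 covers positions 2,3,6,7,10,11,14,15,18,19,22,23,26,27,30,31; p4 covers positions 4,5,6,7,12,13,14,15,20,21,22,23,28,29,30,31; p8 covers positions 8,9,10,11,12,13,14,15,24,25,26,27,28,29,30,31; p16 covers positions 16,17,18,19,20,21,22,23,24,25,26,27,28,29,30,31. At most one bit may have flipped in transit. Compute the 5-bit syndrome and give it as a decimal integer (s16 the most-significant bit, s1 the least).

s1: b1⊕b3⊕b5⊕b7⊕b9⊕b11⊕b13⊕b15⊕b17⊕b19⊕b21⊕b23⊕b25⊕b27⊕b29⊕b31 = 1⊕0⊕1⊕1⊕1⊕1⊕0⊕1⊕0⊕1⊕0⊕0⊕1⊕1⊕0⊕0 = 1
s2: b2⊕b3⊕b6⊕b7⊕b10⊕b11⊕b14⊕b15⊕b18⊕b19⊕b22⊕b23⊕b26⊕b27⊕b30⊕b31 = 0⊕0⊕0⊕1⊕0⊕1⊕0⊕1⊕1⊕1⊕1⊕0⊕1⊕1⊕0⊕0 = 0
s4: b4⊕b5⊕b6⊕b7⊕b12⊕b13⊕b14⊕b15⊕b20⊕b21⊕b22⊕b23⊕b28⊕b29⊕b30⊕b31 = 0⊕1⊕0⊕1⊕0⊕0⊕0⊕1⊕0⊕0⊕1⊕0⊕0⊕0⊕0⊕0 = 0
s8: b8⊕b9⊕b10⊕b11⊕b12⊕b13⊕b14⊕b15⊕b24⊕b25⊕b26⊕b27⊕b28⊕b29⊕b30⊕b31 = 1⊕1⊕0⊕1⊕0⊕0⊕0⊕1⊕0⊕1⊕1⊕1⊕0⊕0⊕0⊕0 = 1
s16: b16⊕b17⊕b18⊕b19⊕b20⊕b21⊕b22⊕b23⊕b24⊕b25⊕b26⊕b27⊕b28⊕b29⊕b30⊕b31 = 0⊕0⊕1⊕1⊕0⊕0⊕1⊕0⊕0⊕1⊕1⊕1⊕0⊕0⊕0⊕0 = 0
Syndrome (s16...s1) = 01001 → position 9.

9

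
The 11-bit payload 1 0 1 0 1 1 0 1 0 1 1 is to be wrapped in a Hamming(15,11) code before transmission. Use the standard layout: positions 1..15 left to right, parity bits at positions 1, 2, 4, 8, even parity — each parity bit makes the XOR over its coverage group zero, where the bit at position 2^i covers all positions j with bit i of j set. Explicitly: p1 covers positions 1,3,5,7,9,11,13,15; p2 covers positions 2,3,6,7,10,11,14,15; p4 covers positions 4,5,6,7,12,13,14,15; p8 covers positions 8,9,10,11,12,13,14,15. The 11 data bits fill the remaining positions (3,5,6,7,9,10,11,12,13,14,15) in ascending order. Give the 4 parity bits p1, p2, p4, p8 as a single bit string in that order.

1101

Place data bits at non-power-of-two positions: b3=1, b5=0, b6=1, b7=0, b9=1, b10=1, b11=0, b12=1, b13=0, b14=1, b15=1.
p1 = XOR of data positions {3,5,7,9,11,13,15} = 1⊕0⊕0⊕1⊕0⊕0⊕1 = 1
p2 = XOR of data positions {3,6,7,10,11,14,15} = 1⊕1⊕0⊕1⊕0⊕1⊕1 = 1
p4 = XOR of data positions {5,6,7,12,13,14,15} = 0⊕1⊕0⊕1⊕0⊕1⊕1 = 0
p8 = XOR of data positions {9,10,11,12,13,14,15} = 1⊕1⊕0⊕1⊕0⊕1⊕1 = 1
Parity bits p1,p2,p4,p8 = 1101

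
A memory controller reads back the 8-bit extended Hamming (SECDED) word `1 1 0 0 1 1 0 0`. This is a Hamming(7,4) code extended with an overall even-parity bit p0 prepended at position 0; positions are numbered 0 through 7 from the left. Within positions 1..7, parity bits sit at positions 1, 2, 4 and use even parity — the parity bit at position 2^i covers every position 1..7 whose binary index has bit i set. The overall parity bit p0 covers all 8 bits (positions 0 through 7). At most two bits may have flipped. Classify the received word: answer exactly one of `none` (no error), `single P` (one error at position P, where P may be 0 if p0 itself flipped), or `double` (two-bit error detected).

none

s1: b1⊕b3⊕b5⊕b7 = 1⊕0⊕1⊕0 = 0
s2: b2⊕b3⊕b6⊕b7 = 0⊕0⊕0⊕0 = 0
s4: b4⊕b5⊕b6⊕b7 = 1⊕1⊕0⊕0 = 0
Syndrome (s4...s1) = 000 → position 0 (no error).
Overall parity (XOR of all 8 bits, including p0): 1⊕1⊕0⊕0⊕1⊕1⊕0⊕0 = 0
Overall=0, syndrome position=0 → no error.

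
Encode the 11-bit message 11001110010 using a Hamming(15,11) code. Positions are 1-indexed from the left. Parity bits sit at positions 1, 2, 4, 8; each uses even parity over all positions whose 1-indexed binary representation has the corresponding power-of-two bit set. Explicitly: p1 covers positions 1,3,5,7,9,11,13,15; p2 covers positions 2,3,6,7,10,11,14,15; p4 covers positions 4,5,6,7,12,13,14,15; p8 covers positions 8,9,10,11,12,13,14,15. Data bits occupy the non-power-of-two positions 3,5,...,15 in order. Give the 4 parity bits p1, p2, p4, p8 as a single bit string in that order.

0000

Place data bits at non-power-of-two positions: b3=1, b5=1, b6=0, b7=0, b9=1, b10=1, b11=1, b12=0, b13=0, b14=1, b15=0.
p1 = XOR of data positions {3,5,7,9,11,13,15} = 1⊕1⊕0⊕1⊕1⊕0⊕0 = 0
p2 = XOR of data positions {3,6,7,10,11,14,15} = 1⊕0⊕0⊕1⊕1⊕1⊕0 = 0
p4 = XOR of data positions {5,6,7,12,13,14,15} = 1⊕0⊕0⊕0⊕0⊕1⊕0 = 0
p8 = XOR of data positions {9,10,11,12,13,14,15} = 1⊕1⊕1⊕0⊕0⊕1⊕0 = 0
Parity bits p1,p2,p4,p8 = 0000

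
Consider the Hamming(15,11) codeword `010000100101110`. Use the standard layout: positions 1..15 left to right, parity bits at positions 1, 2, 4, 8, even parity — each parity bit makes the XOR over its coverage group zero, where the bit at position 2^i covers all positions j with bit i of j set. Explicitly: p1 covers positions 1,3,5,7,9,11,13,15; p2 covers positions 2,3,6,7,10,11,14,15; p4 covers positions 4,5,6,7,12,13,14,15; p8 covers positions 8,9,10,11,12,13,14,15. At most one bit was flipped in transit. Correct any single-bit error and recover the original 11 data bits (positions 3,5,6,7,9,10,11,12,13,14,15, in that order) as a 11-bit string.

s1: b1⊕b3⊕b5⊕b7⊕b9⊕b11⊕b13⊕b15 = 0⊕0⊕0⊕1⊕0⊕0⊕1⊕0 = 0
s2: b2⊕b3⊕b6⊕b7⊕b10⊕b11⊕b14⊕b15 = 1⊕0⊕0⊕1⊕1⊕0⊕1⊕0 = 0
s4: b4⊕b5⊕b6⊕b7⊕b12⊕b13⊕b14⊕b15 = 0⊕0⊕0⊕1⊕1⊕1⊕1⊕0 = 0
s8: b8⊕b9⊕b10⊕b11⊕b12⊕b13⊕b14⊕b15 = 0⊕0⊕1⊕0⊕1⊕1⊕1⊕0 = 0
Syndrome (s8...s1) = 0000 → position 0 (no error).
No correction needed.
Data bits at positions 3,5,6,7,9,10,11,12,13,14,15: 00010101110

00010101110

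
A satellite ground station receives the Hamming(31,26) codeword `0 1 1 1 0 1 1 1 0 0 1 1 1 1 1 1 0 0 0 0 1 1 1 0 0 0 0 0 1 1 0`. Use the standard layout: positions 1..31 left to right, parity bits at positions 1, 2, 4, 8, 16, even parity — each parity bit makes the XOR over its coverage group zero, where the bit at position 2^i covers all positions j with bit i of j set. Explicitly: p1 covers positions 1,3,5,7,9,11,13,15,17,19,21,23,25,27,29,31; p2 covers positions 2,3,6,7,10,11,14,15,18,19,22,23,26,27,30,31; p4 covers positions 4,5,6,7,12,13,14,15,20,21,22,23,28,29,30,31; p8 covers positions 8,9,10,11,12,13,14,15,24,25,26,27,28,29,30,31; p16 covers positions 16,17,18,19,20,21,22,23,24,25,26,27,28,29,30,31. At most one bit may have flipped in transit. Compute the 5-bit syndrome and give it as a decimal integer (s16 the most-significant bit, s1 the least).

0

s1: b1⊕b3⊕b5⊕b7⊕b9⊕b11⊕b13⊕b15⊕b17⊕b19⊕b21⊕b23⊕b25⊕b27⊕b29⊕b31 = 0⊕1⊕0⊕1⊕0⊕1⊕1⊕1⊕0⊕0⊕1⊕1⊕0⊕0⊕1⊕0 = 0
s2: b2⊕b3⊕b6⊕b7⊕b10⊕b11⊕b14⊕b15⊕b18⊕b19⊕b22⊕b23⊕b26⊕b27⊕b30⊕b31 = 1⊕1⊕1⊕1⊕0⊕1⊕1⊕1⊕0⊕0⊕1⊕1⊕0⊕0⊕1⊕0 = 0
s4: b4⊕b5⊕b6⊕b7⊕b12⊕b13⊕b14⊕b15⊕b20⊕b21⊕b22⊕b23⊕b28⊕b29⊕b30⊕b31 = 1⊕0⊕1⊕1⊕1⊕1⊕1⊕1⊕0⊕1⊕1⊕1⊕0⊕1⊕1⊕0 = 0
s8: b8⊕b9⊕b10⊕b11⊕b12⊕b13⊕b14⊕b15⊕b24⊕b25⊕b26⊕b27⊕b28⊕b29⊕b30⊕b31 = 1⊕0⊕0⊕1⊕1⊕1⊕1⊕1⊕0⊕0⊕0⊕0⊕0⊕1⊕1⊕0 = 0
s16: b16⊕b17⊕b18⊕b19⊕b20⊕b21⊕b22⊕b23⊕b24⊕b25⊕b26⊕b27⊕b28⊕b29⊕b30⊕b31 = 1⊕0⊕0⊕0⊕0⊕1⊕1⊕1⊕0⊕0⊕0⊕0⊕0⊕1⊕1⊕0 = 0
Syndrome (s16...s1) = 00000 → position 0 (no error).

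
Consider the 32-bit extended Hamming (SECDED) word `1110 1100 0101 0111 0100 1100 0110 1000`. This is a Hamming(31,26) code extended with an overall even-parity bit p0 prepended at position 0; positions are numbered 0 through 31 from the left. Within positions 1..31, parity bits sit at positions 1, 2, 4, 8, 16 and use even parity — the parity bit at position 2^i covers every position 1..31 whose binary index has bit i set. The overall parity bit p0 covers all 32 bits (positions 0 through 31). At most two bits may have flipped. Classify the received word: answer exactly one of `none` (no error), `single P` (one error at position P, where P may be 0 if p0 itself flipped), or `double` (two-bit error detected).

s1: b1⊕b3⊕b5⊕b7⊕b9⊕b11⊕b13⊕b15⊕b17⊕b19⊕b21⊕b23⊕b25⊕b27⊕b29⊕b31 = 1⊕0⊕1⊕0⊕1⊕1⊕1⊕1⊕1⊕0⊕1⊕0⊕1⊕0⊕0⊕0 = 1
s2: b2⊕b3⊕b6⊕b7⊕b10⊕b11⊕b14⊕b15⊕b18⊕b19⊕b22⊕b23⊕b26⊕b27⊕b30⊕b31 = 1⊕0⊕0⊕0⊕0⊕1⊕1⊕1⊕0⊕0⊕0⊕0⊕1⊕0⊕0⊕0 = 1
s4: b4⊕b5⊕b6⊕b7⊕b12⊕b13⊕b14⊕b15⊕b20⊕b21⊕b22⊕b23⊕b28⊕b29⊕b30⊕b31 = 1⊕1⊕0⊕0⊕0⊕1⊕1⊕1⊕1⊕1⊕0⊕0⊕1⊕0⊕0⊕0 = 0
s8: b8⊕b9⊕b10⊕b11⊕b12⊕b13⊕b14⊕b15⊕b24⊕b25⊕b26⊕b27⊕b28⊕b29⊕b30⊕b31 = 0⊕1⊕0⊕1⊕0⊕1⊕1⊕1⊕0⊕1⊕1⊕0⊕1⊕0⊕0⊕0 = 0
s16: b16⊕b17⊕b18⊕b19⊕b20⊕b21⊕b22⊕b23⊕b24⊕b25⊕b26⊕b27⊕b28⊕b29⊕b30⊕b31 = 0⊕1⊕0⊕0⊕1⊕1⊕0⊕0⊕0⊕1⊕1⊕0⊕1⊕0⊕0⊕0 = 0
Syndrome (s16...s1) = 00011 → position 3.
Overall parity (XOR of all 32 bits, including p0): 1⊕1⊕1⊕0⊕1⊕1⊕0⊕0⊕0⊕1⊕0⊕1⊕0⊕1⊕1⊕1⊕0⊕1⊕0⊕0⊕1⊕1⊕0⊕0⊕0⊕1⊕1⊕0⊕1⊕0⊕0⊕0 = 0
Overall=0, syndrome position=3 → double-bit error detected (uncorrectable).

double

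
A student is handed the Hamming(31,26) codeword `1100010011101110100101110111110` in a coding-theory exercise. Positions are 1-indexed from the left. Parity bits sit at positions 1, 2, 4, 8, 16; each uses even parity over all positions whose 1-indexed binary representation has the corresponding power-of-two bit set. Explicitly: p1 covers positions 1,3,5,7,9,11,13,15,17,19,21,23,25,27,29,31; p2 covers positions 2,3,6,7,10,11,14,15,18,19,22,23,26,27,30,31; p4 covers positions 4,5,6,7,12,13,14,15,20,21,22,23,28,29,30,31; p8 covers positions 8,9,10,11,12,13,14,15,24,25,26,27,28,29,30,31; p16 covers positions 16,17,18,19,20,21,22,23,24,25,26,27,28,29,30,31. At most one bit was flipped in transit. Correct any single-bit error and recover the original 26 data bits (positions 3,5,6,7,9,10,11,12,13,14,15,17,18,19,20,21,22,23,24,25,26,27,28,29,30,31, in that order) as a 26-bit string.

10101110111100101110111110

s1: b1⊕b3⊕b5⊕b7⊕b9⊕b11⊕b13⊕b15⊕b17⊕b19⊕b21⊕b23⊕b25⊕b27⊕b29⊕b31 = 1⊕0⊕0⊕0⊕1⊕1⊕1⊕1⊕1⊕0⊕0⊕1⊕0⊕1⊕1⊕0 = 1
s2: b2⊕b3⊕b6⊕b7⊕b10⊕b11⊕b14⊕b15⊕b18⊕b19⊕b22⊕b23⊕b26⊕b27⊕b30⊕b31 = 1⊕0⊕1⊕0⊕1⊕1⊕1⊕1⊕0⊕0⊕1⊕1⊕1⊕1⊕1⊕0 = 1
s4: b4⊕b5⊕b6⊕b7⊕b12⊕b13⊕b14⊕b15⊕b20⊕b21⊕b22⊕b23⊕b28⊕b29⊕b30⊕b31 = 0⊕0⊕1⊕0⊕0⊕1⊕1⊕1⊕1⊕0⊕1⊕1⊕1⊕1⊕1⊕0 = 0
s8: b8⊕b9⊕b10⊕b11⊕b12⊕b13⊕b14⊕b15⊕b24⊕b25⊕b26⊕b27⊕b28⊕b29⊕b30⊕b31 = 0⊕1⊕1⊕1⊕0⊕1⊕1⊕1⊕1⊕0⊕1⊕1⊕1⊕1⊕1⊕0 = 0
s16: b16⊕b17⊕b18⊕b19⊕b20⊕b21⊕b22⊕b23⊕b24⊕b25⊕b26⊕b27⊕b28⊕b29⊕b30⊕b31 = 0⊕1⊕0⊕0⊕1⊕0⊕1⊕1⊕1⊕0⊕1⊕1⊕1⊕1⊕1⊕0 = 0
Syndrome (s16...s1) = 00011 → position 3.
Flip bit 3: corrected codeword = 1110010011101110100101110111110
Data bits at positions 3,5,6,7,9,10,11,12,13,14,15,17,18,19,20,21,22,23,24,25,26,27,28,29,30,31: 10101110111100101110111110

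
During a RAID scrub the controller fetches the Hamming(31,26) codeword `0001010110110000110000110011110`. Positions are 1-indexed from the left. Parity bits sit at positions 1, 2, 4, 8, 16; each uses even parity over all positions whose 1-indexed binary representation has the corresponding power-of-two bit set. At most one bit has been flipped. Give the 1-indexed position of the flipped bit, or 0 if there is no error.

12

s1: b1⊕b3⊕b5⊕b7⊕b9⊕b11⊕b13⊕b15⊕b17⊕b19⊕b21⊕b23⊕b25⊕b27⊕b29⊕b31 = 0⊕0⊕0⊕0⊕1⊕1⊕0⊕0⊕1⊕0⊕0⊕1⊕0⊕1⊕1⊕0 = 0
s2: b2⊕b3⊕b6⊕b7⊕b10⊕b11⊕b14⊕b15⊕b18⊕b19⊕b22⊕b23⊕b26⊕b27⊕b30⊕b31 = 0⊕0⊕1⊕0⊕0⊕1⊕0⊕0⊕1⊕0⊕0⊕1⊕0⊕1⊕1⊕0 = 0
s4: b4⊕b5⊕b6⊕b7⊕b12⊕b13⊕b14⊕b15⊕b20⊕b21⊕b22⊕b23⊕b28⊕b29⊕b30⊕b31 = 1⊕0⊕1⊕0⊕1⊕0⊕0⊕0⊕0⊕0⊕0⊕1⊕1⊕1⊕1⊕0 = 1
s8: b8⊕b9⊕b10⊕b11⊕b12⊕b13⊕b14⊕b15⊕b24⊕b25⊕b26⊕b27⊕b28⊕b29⊕b30⊕b31 = 1⊕1⊕0⊕1⊕1⊕0⊕0⊕0⊕1⊕0⊕0⊕1⊕1⊕1⊕1⊕0 = 1
s16: b16⊕b17⊕b18⊕b19⊕b20⊕b21⊕b22⊕b23⊕b24⊕b25⊕b26⊕b27⊕b28⊕b29⊕b30⊕b31 = 0⊕1⊕1⊕0⊕0⊕0⊕0⊕1⊕1⊕0⊕0⊕1⊕1⊕1⊕1⊕0 = 0
Syndrome (s16...s1) = 01100 → position 12.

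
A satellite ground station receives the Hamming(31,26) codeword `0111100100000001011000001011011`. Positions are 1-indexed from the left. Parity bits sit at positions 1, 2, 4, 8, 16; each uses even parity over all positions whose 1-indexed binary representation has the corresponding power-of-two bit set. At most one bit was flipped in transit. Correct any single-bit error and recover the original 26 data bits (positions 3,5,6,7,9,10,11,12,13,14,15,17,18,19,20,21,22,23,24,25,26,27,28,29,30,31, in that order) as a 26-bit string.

11100000000011000001011011

s1: b1⊕b3⊕b5⊕b7⊕b9⊕b11⊕b13⊕b15⊕b17⊕b19⊕b21⊕b23⊕b25⊕b27⊕b29⊕b31 = 0⊕1⊕1⊕0⊕0⊕0⊕0⊕0⊕0⊕1⊕0⊕0⊕1⊕1⊕0⊕1 = 0
s2: b2⊕b3⊕b6⊕b7⊕b10⊕b11⊕b14⊕b15⊕b18⊕b19⊕b22⊕b23⊕b26⊕b27⊕b30⊕b31 = 1⊕1⊕0⊕0⊕0⊕0⊕0⊕0⊕1⊕1⊕0⊕0⊕0⊕1⊕1⊕1 = 1
s4: b4⊕b5⊕b6⊕b7⊕b12⊕b13⊕b14⊕b15⊕b20⊕b21⊕b22⊕b23⊕b28⊕b29⊕b30⊕b31 = 1⊕1⊕0⊕0⊕0⊕0⊕0⊕0⊕0⊕0⊕0⊕0⊕1⊕0⊕1⊕1 = 1
s8: b8⊕b9⊕b10⊕b11⊕b12⊕b13⊕b14⊕b15⊕b24⊕b25⊕b26⊕b27⊕b28⊕b29⊕b30⊕b31 = 1⊕0⊕0⊕0⊕0⊕0⊕0⊕0⊕0⊕1⊕0⊕1⊕1⊕0⊕1⊕1 = 0
s16: b16⊕b17⊕b18⊕b19⊕b20⊕b21⊕b22⊕b23⊕b24⊕b25⊕b26⊕b27⊕b28⊕b29⊕b30⊕b31 = 1⊕0⊕1⊕1⊕0⊕0⊕0⊕0⊕0⊕1⊕0⊕1⊕1⊕0⊕1⊕1 = 0
Syndrome (s16...s1) = 00110 → position 6.
Flip bit 6: corrected codeword = 0111110100000001011000001011011
Data bits at positions 3,5,6,7,9,10,11,12,13,14,15,17,18,19,20,21,22,23,24,25,26,27,28,29,30,31: 11100000000011000001011011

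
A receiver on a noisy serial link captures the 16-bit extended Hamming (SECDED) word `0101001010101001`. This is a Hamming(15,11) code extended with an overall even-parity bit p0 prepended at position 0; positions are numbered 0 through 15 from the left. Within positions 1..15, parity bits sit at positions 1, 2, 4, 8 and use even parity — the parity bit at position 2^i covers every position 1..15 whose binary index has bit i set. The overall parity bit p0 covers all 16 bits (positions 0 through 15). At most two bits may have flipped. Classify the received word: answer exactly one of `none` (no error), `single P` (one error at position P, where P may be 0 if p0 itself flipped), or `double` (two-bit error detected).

single 5

s1: b1⊕b3⊕b5⊕b7⊕b9⊕b11⊕b13⊕b15 = 1⊕1⊕0⊕0⊕0⊕0⊕0⊕1 = 1
s2: b2⊕b3⊕b6⊕b7⊕b10⊕b11⊕b14⊕b15 = 0⊕1⊕1⊕0⊕1⊕0⊕0⊕1 = 0
s4: b4⊕b5⊕b6⊕b7⊕b12⊕b13⊕b14⊕b15 = 0⊕0⊕1⊕0⊕1⊕0⊕0⊕1 = 1
s8: b8⊕b9⊕b10⊕b11⊕b12⊕b13⊕b14⊕b15 = 1⊕0⊕1⊕0⊕1⊕0⊕0⊕1 = 0
Syndrome (s8...s1) = 0101 → position 5.
Overall parity (XOR of all 16 bits, including p0): 0⊕1⊕0⊕1⊕0⊕0⊕1⊕0⊕1⊕0⊕1⊕0⊕1⊕0⊕0⊕1 = 1
Overall=1, syndrome position=5 → single-bit error at position 5.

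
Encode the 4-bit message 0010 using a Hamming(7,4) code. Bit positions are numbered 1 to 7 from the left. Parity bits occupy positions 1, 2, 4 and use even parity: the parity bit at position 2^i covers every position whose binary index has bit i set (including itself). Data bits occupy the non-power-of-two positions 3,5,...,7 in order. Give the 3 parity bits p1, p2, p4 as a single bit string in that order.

011

Place data bits at non-power-of-two positions: b3=0, b5=0, b6=1, b7=0.
p1 = XOR of data positions {3,5,7} = 0⊕0⊕0 = 0
p2 = XOR of data positions {3,6,7} = 0⊕1⊕0 = 1
p4 = XOR of data positions {5,6,7} = 0⊕1⊕0 = 1
Parity bits p1,p2,p4 = 011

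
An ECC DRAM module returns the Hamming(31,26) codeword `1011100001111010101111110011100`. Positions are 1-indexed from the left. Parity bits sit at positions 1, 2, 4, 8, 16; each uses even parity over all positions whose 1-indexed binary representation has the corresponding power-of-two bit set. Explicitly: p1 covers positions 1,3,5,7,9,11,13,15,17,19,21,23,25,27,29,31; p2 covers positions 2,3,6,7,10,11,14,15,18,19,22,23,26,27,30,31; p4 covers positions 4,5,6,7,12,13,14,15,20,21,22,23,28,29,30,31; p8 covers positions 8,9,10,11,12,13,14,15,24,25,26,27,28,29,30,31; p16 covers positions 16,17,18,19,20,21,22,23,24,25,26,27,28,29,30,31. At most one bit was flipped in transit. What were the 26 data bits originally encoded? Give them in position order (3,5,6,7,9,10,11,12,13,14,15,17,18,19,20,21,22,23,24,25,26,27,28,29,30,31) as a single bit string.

s1: b1⊕b3⊕b5⊕b7⊕b9⊕b11⊕b13⊕b15⊕b17⊕b19⊕b21⊕b23⊕b25⊕b27⊕b29⊕b31 = 1⊕1⊕1⊕0⊕0⊕1⊕1⊕1⊕1⊕1⊕1⊕1⊕0⊕1⊕1⊕0 = 0
s2: b2⊕b3⊕b6⊕b7⊕b10⊕b11⊕b14⊕b15⊕b18⊕b19⊕b22⊕b23⊕b26⊕b27⊕b30⊕b31 = 0⊕1⊕0⊕0⊕1⊕1⊕0⊕1⊕0⊕1⊕1⊕1⊕0⊕1⊕0⊕0 = 0
s4: b4⊕b5⊕b6⊕b7⊕b12⊕b13⊕b14⊕b15⊕b20⊕b21⊕b22⊕b23⊕b28⊕b29⊕b30⊕b31 = 1⊕1⊕0⊕0⊕1⊕1⊕0⊕1⊕1⊕1⊕1⊕1⊕1⊕1⊕0⊕0 = 1
s8: b8⊕b9⊕b10⊕b11⊕b12⊕b13⊕b14⊕b15⊕b24⊕b25⊕b26⊕b27⊕b28⊕b29⊕b30⊕b31 = 0⊕0⊕1⊕1⊕1⊕1⊕0⊕1⊕1⊕0⊕0⊕1⊕1⊕1⊕0⊕0 = 1
s16: b16⊕b17⊕b18⊕b19⊕b20⊕b21⊕b22⊕b23⊕b24⊕b25⊕b26⊕b27⊕b28⊕b29⊕b30⊕b31 = 0⊕1⊕0⊕1⊕1⊕1⊕1⊕1⊕1⊕0⊕0⊕1⊕1⊕1⊕0⊕0 = 0
Syndrome (s16...s1) = 01100 → position 12.
Flip bit 12: corrected codeword = 1011100001101010101111110011100
Data bits at positions 3,5,6,7,9,10,11,12,13,14,15,17,18,19,20,21,22,23,24,25,26,27,28,29,30,31: 11000110101101111110011100

11000110101101111110011100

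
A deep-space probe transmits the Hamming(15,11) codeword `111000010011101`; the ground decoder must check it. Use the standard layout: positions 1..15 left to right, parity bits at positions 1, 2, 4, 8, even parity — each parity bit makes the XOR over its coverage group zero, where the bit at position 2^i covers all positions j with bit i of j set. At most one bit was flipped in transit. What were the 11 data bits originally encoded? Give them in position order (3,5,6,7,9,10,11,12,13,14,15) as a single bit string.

s1: b1⊕b3⊕b5⊕b7⊕b9⊕b11⊕b13⊕b15 = 1⊕1⊕0⊕0⊕0⊕1⊕1⊕1 = 1
s2: b2⊕b3⊕b6⊕b7⊕b10⊕b11⊕b14⊕b15 = 1⊕1⊕0⊕0⊕0⊕1⊕0⊕1 = 0
s4: b4⊕b5⊕b6⊕b7⊕b12⊕b13⊕b14⊕b15 = 0⊕0⊕0⊕0⊕1⊕1⊕0⊕1 = 1
s8: b8⊕b9⊕b10⊕b11⊕b12⊕b13⊕b14⊕b15 = 1⊕0⊕0⊕1⊕1⊕1⊕0⊕1 = 1
Syndrome (s8...s1) = 1101 → position 13.
Flip bit 13: corrected codeword = 111000010011001
Data bits at positions 3,5,6,7,9,10,11,12,13,14,15: 10000011001

10000011001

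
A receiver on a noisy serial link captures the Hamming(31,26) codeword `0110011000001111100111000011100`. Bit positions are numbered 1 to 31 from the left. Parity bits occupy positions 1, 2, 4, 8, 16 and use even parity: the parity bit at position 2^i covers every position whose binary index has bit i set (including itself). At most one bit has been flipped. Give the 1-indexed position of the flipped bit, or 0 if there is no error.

0

s1: b1⊕b3⊕b5⊕b7⊕b9⊕b11⊕b13⊕b15⊕b17⊕b19⊕b21⊕b23⊕b25⊕b27⊕b29⊕b31 = 0⊕1⊕0⊕1⊕0⊕0⊕1⊕1⊕1⊕0⊕1⊕0⊕0⊕1⊕1⊕0 = 0
s2: b2⊕b3⊕b6⊕b7⊕b10⊕b11⊕b14⊕b15⊕b18⊕b19⊕b22⊕b23⊕b26⊕b27⊕b30⊕b31 = 1⊕1⊕1⊕1⊕0⊕0⊕1⊕1⊕0⊕0⊕1⊕0⊕0⊕1⊕0⊕0 = 0
s4: b4⊕b5⊕b6⊕b7⊕b12⊕b13⊕b14⊕b15⊕b20⊕b21⊕b22⊕b23⊕b28⊕b29⊕b30⊕b31 = 0⊕0⊕1⊕1⊕0⊕1⊕1⊕1⊕1⊕1⊕1⊕0⊕1⊕1⊕0⊕0 = 0
s8: b8⊕b9⊕b10⊕b11⊕b12⊕b13⊕b14⊕b15⊕b24⊕b25⊕b26⊕b27⊕b28⊕b29⊕b30⊕b31 = 0⊕0⊕0⊕0⊕0⊕1⊕1⊕1⊕0⊕0⊕0⊕1⊕1⊕1⊕0⊕0 = 0
s16: b16⊕b17⊕b18⊕b19⊕b20⊕b21⊕b22⊕b23⊕b24⊕b25⊕b26⊕b27⊕b28⊕b29⊕b30⊕b31 = 1⊕1⊕0⊕0⊕1⊕1⊕1⊕0⊕0⊕0⊕0⊕1⊕1⊕1⊕0⊕0 = 0
Syndrome (s16...s1) = 00000 → position 0 (no error).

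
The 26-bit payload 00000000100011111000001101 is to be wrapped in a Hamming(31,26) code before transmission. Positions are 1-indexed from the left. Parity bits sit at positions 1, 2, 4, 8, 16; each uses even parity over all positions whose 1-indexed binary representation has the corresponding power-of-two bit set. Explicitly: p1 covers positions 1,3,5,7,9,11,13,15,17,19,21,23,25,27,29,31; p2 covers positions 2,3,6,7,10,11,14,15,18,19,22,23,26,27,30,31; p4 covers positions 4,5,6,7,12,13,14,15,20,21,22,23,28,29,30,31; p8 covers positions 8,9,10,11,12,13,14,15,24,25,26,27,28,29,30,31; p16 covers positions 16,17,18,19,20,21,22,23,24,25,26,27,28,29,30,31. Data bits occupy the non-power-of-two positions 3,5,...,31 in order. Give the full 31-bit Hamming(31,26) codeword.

Place data bits at non-power-of-two positions: b3=0, b5=0, b6=0, b7=0, b9=0, b10=0, b11=0, b12=0, b13=1, b14=0, b15=0, b17=0, b18=1, b19=1, b20=1, b21=1, b22=1, b23=0, b24=0, b25=0, b26=0, b27=0, b28=1, b29=1, b30=0, b31=1.
p1 = XOR of data positions {3,5,7,9,11,13,15,17,19,21,23,25,27,29,31} = 0⊕0⊕0⊕0⊕0⊕1⊕0⊕0⊕1⊕1⊕0⊕0⊕0⊕1⊕1 = 1
p2 = XOR of data positions {3,6,7,10,11,14,15,18,19,22,23,26,27,30,31} = 0⊕0⊕0⊕0⊕0⊕0⊕0⊕1⊕1⊕1⊕0⊕0⊕0⊕0⊕1 = 0
p4 = XOR of data positions {5,6,7,12,13,14,15,20,21,22,23,28,29,30,31} = 0⊕0⊕0⊕0⊕1⊕0⊕0⊕1⊕1⊕1⊕0⊕1⊕1⊕0⊕1 = 1
p8 = XOR of data positions {9,10,11,12,13,14,15,24,25,26,27,28,29,30,31} = 0⊕0⊕0⊕0⊕1⊕0⊕0⊕0⊕0⊕0⊕0⊕1⊕1⊕0⊕1 = 0
p16 = XOR of data positions {17,18,19,20,21,22,23,24,25,26,27,28,29,30,31} = 0⊕1⊕1⊕1⊕1⊕1⊕0⊕0⊕0⊕0⊕0⊕1⊕1⊕0⊕1 = 0
Codeword b1..b31 = 1001000000001000011111000001101

1001000000001000011111000001101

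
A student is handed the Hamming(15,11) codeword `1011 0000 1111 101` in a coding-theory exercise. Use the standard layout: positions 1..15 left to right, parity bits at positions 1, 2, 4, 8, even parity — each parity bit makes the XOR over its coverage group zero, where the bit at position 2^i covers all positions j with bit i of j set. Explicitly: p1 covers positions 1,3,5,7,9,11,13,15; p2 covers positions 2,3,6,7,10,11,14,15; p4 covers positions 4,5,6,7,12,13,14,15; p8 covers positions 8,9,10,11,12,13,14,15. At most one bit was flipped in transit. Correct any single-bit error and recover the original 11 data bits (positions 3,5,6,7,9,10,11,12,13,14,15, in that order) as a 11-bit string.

10001111101

s1: b1⊕b3⊕b5⊕b7⊕b9⊕b11⊕b13⊕b15 = 1⊕1⊕0⊕0⊕1⊕1⊕1⊕1 = 0
s2: b2⊕b3⊕b6⊕b7⊕b10⊕b11⊕b14⊕b15 = 0⊕1⊕0⊕0⊕1⊕1⊕0⊕1 = 0
s4: b4⊕b5⊕b6⊕b7⊕b12⊕b13⊕b14⊕b15 = 1⊕0⊕0⊕0⊕1⊕1⊕0⊕1 = 0
s8: b8⊕b9⊕b10⊕b11⊕b12⊕b13⊕b14⊕b15 = 0⊕1⊕1⊕1⊕1⊕1⊕0⊕1 = 0
Syndrome (s8...s1) = 0000 → position 0 (no error).
No correction needed.
Data bits at positions 3,5,6,7,9,10,11,12,13,14,15: 10001111101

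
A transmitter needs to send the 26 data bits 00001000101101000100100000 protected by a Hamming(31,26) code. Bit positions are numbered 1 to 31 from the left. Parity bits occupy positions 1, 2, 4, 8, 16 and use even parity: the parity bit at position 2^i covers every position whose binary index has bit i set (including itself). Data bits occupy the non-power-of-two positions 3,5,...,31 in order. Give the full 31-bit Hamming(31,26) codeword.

0001000010001010101000100100000

Place data bits at non-power-of-two positions: b3=0, b5=0, b6=0, b7=0, b9=1, b10=0, b11=0, b12=0, b13=1, b14=0, b15=1, b17=1, b18=0, b19=1, b20=0, b21=0, b22=0, b23=1, b24=0, b25=0, b26=1, b27=0, b28=0, b29=0, b30=0, b31=0.
p1 = XOR of data positions {3,5,7,9,11,13,15,17,19,21,23,25,27,29,31} = 0⊕0⊕0⊕1⊕0⊕1⊕1⊕1⊕1⊕0⊕1⊕0⊕0⊕0⊕0 = 0
p2 = XOR of data positions {3,6,7,10,11,14,15,18,19,22,23,26,27,30,31} = 0⊕0⊕0⊕0⊕0⊕0⊕1⊕0⊕1⊕0⊕1⊕1⊕0⊕0⊕0 = 0
p4 = XOR of data positions {5,6,7,12,13,14,15,20,21,22,23,28,29,30,31} = 0⊕0⊕0⊕0⊕1⊕0⊕1⊕0⊕0⊕0⊕1⊕0⊕0⊕0⊕0 = 1
p8 = XOR of data positions {9,10,11,12,13,14,15,24,25,26,27,28,29,30,31} = 1⊕0⊕0⊕0⊕1⊕0⊕1⊕0⊕0⊕1⊕0⊕0⊕0⊕0⊕0 = 0
p16 = XOR of data positions {17,18,19,20,21,22,23,24,25,26,27,28,29,30,31} = 1⊕0⊕1⊕0⊕0⊕0⊕1⊕0⊕0⊕1⊕0⊕0⊕0⊕0⊕0 = 0
Codeword b1..b31 = 0001000010001010101000100100000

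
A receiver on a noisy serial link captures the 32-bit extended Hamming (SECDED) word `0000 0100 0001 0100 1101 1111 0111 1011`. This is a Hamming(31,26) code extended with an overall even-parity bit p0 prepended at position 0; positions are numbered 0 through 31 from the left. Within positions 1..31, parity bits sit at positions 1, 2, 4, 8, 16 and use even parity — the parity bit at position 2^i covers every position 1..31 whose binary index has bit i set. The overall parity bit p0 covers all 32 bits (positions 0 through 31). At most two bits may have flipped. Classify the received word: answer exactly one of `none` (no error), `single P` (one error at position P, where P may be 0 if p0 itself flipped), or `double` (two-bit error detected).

s1: b1⊕b3⊕b5⊕b7⊕b9⊕b11⊕b13⊕b15⊕b17⊕b19⊕b21⊕b23⊕b25⊕b27⊕b29⊕b31 = 0⊕0⊕1⊕0⊕0⊕1⊕1⊕0⊕1⊕1⊕1⊕1⊕1⊕1⊕0⊕1 = 0
s2: b2⊕b3⊕b6⊕b7⊕b10⊕b11⊕b14⊕b15⊕b18⊕b19⊕b22⊕b23⊕b26⊕b27⊕b30⊕b31 = 0⊕0⊕0⊕0⊕0⊕1⊕0⊕0⊕0⊕1⊕1⊕1⊕1⊕1⊕1⊕1 = 0
s4: b4⊕b5⊕b6⊕b7⊕b12⊕b13⊕b14⊕b15⊕b20⊕b21⊕b22⊕b23⊕b28⊕b29⊕b30⊕b31 = 0⊕1⊕0⊕0⊕0⊕1⊕0⊕0⊕1⊕1⊕1⊕1⊕1⊕0⊕1⊕1 = 1
s8: b8⊕b9⊕b10⊕b11⊕b12⊕b13⊕b14⊕b15⊕b24⊕b25⊕b26⊕b27⊕b28⊕b29⊕b30⊕b31 = 0⊕0⊕0⊕1⊕0⊕1⊕0⊕0⊕0⊕1⊕1⊕1⊕1⊕0⊕1⊕1 = 0
s16: b16⊕b17⊕b18⊕b19⊕b20⊕b21⊕b22⊕b23⊕b24⊕b25⊕b26⊕b27⊕b28⊕b29⊕b30⊕b31 = 1⊕1⊕0⊕1⊕1⊕1⊕1⊕1⊕0⊕1⊕1⊕1⊕1⊕0⊕1⊕1 = 1
Syndrome (s16...s1) = 10100 → position 20.
Overall parity (XOR of all 32 bits, including p0): 0⊕0⊕0⊕0⊕0⊕1⊕0⊕0⊕0⊕0⊕0⊕1⊕0⊕1⊕0⊕0⊕1⊕1⊕0⊕1⊕1⊕1⊕1⊕1⊕0⊕1⊕1⊕1⊕1⊕0⊕1⊕1 = 0
Overall=0, syndrome position=20 → double-bit error detected (uncorrectable).

double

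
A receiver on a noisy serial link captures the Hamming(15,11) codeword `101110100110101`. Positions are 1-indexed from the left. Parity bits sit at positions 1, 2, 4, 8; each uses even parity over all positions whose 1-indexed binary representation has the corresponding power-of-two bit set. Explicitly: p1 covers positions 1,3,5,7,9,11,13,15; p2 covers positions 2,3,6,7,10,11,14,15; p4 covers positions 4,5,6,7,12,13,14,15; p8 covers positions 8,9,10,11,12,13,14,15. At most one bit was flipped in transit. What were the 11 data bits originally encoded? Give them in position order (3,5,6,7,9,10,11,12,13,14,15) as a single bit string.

11000110101

s1: b1⊕b3⊕b5⊕b7⊕b9⊕b11⊕b13⊕b15 = 1⊕1⊕1⊕1⊕0⊕1⊕1⊕1 = 1
s2: b2⊕b3⊕b6⊕b7⊕b10⊕b11⊕b14⊕b15 = 0⊕1⊕0⊕1⊕1⊕1⊕0⊕1 = 1
s4: b4⊕b5⊕b6⊕b7⊕b12⊕b13⊕b14⊕b15 = 1⊕1⊕0⊕1⊕0⊕1⊕0⊕1 = 1
s8: b8⊕b9⊕b10⊕b11⊕b12⊕b13⊕b14⊕b15 = 0⊕0⊕1⊕1⊕0⊕1⊕0⊕1 = 0
Syndrome (s8...s1) = 0111 → position 7.
Flip bit 7: corrected codeword = 101110000110101
Data bits at positions 3,5,6,7,9,10,11,12,13,14,15: 11000110101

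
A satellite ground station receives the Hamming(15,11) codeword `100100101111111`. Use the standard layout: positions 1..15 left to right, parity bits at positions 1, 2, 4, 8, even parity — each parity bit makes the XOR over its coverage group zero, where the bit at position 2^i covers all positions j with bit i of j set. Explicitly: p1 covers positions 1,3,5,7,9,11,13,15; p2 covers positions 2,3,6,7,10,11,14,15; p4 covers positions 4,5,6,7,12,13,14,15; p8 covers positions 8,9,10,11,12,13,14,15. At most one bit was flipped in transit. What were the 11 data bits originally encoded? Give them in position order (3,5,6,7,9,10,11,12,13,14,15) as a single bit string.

00011011111

s1: b1⊕b3⊕b5⊕b7⊕b9⊕b11⊕b13⊕b15 = 1⊕0⊕0⊕1⊕1⊕1⊕1⊕1 = 0
s2: b2⊕b3⊕b6⊕b7⊕b10⊕b11⊕b14⊕b15 = 0⊕0⊕0⊕1⊕1⊕1⊕1⊕1 = 1
s4: b4⊕b5⊕b6⊕b7⊕b12⊕b13⊕b14⊕b15 = 1⊕0⊕0⊕1⊕1⊕1⊕1⊕1 = 0
s8: b8⊕b9⊕b10⊕b11⊕b12⊕b13⊕b14⊕b15 = 0⊕1⊕1⊕1⊕1⊕1⊕1⊕1 = 1
Syndrome (s8...s1) = 1010 → position 10.
Flip bit 10: corrected codeword = 100100101011111
Data bits at positions 3,5,6,7,9,10,11,12,13,14,15: 00011011111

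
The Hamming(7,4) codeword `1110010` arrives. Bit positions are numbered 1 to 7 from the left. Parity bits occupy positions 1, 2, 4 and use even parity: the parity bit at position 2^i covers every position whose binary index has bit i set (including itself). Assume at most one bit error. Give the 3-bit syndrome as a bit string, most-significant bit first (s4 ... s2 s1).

110

s1: b1⊕b3⊕b5⊕b7 = 1⊕1⊕0⊕0 = 0
s2: b2⊕b3⊕b6⊕b7 = 1⊕1⊕1⊕0 = 1
s4: b4⊕b5⊕b6⊕b7 = 0⊕0⊕1⊕0 = 1
Syndrome (s4...s1) = 110 → position 6.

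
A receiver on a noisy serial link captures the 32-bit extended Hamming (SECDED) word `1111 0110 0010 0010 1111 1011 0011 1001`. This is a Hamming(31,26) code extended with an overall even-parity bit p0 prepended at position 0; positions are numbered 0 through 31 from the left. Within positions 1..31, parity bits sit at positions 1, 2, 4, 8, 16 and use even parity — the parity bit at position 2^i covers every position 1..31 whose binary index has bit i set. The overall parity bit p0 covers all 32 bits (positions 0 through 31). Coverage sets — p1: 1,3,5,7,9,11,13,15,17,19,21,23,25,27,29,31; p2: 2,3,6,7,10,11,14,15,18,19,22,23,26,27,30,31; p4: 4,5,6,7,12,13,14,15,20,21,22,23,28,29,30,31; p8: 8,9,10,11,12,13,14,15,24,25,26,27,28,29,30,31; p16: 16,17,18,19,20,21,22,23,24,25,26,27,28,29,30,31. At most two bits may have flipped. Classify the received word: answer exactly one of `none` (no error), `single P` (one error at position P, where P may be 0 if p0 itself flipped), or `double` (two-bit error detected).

single 16

s1: b1⊕b3⊕b5⊕b7⊕b9⊕b11⊕b13⊕b15⊕b17⊕b19⊕b21⊕b23⊕b25⊕b27⊕b29⊕b31 = 1⊕1⊕1⊕0⊕0⊕0⊕0⊕0⊕1⊕1⊕0⊕1⊕0⊕1⊕0⊕1 = 0
s2: b2⊕b3⊕b6⊕b7⊕b10⊕b11⊕b14⊕b15⊕b18⊕b19⊕b22⊕b23⊕b26⊕b27⊕b30⊕b31 = 1⊕1⊕1⊕0⊕1⊕0⊕1⊕0⊕1⊕1⊕1⊕1⊕1⊕1⊕0⊕1 = 0
s4: b4⊕b5⊕b6⊕b7⊕b12⊕b13⊕b14⊕b15⊕b20⊕b21⊕b22⊕b23⊕b28⊕b29⊕b30⊕b31 = 0⊕1⊕1⊕0⊕0⊕0⊕1⊕0⊕1⊕0⊕1⊕1⊕1⊕0⊕0⊕1 = 0
s8: b8⊕b9⊕b10⊕b11⊕b12⊕b13⊕b14⊕b15⊕b24⊕b25⊕b26⊕b27⊕b28⊕b29⊕b30⊕b31 = 0⊕0⊕1⊕0⊕0⊕0⊕1⊕0⊕0⊕0⊕1⊕1⊕1⊕0⊕0⊕1 = 0
s16: b16⊕b17⊕b18⊕b19⊕b20⊕b21⊕b22⊕b23⊕b24⊕b25⊕b26⊕b27⊕b28⊕b29⊕b30⊕b31 = 1⊕1⊕1⊕1⊕1⊕0⊕1⊕1⊕0⊕0⊕1⊕1⊕1⊕0⊕0⊕1 = 1
Syndrome (s16...s1) = 10000 → position 16.
Overall parity (XOR of all 32 bits, including p0): 1⊕1⊕1⊕1⊕0⊕1⊕1⊕0⊕0⊕0⊕1⊕0⊕0⊕0⊕1⊕0⊕1⊕1⊕1⊕1⊕1⊕0⊕1⊕1⊕0⊕0⊕1⊕1⊕1⊕0⊕0⊕1 = 1
Overall=1, syndrome position=16 → single-bit error at position 16.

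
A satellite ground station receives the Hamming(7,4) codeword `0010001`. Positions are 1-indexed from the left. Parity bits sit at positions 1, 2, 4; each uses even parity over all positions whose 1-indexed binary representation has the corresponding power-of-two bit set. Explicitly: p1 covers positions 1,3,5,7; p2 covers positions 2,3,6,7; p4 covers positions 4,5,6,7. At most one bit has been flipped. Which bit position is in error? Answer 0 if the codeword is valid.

4

s1: b1⊕b3⊕b5⊕b7 = 0⊕1⊕0⊕1 = 0
s2: b2⊕b3⊕b6⊕b7 = 0⊕1⊕0⊕1 = 0
s4: b4⊕b5⊕b6⊕b7 = 0⊕0⊕0⊕1 = 1
Syndrome (s4...s1) = 100 → position 4.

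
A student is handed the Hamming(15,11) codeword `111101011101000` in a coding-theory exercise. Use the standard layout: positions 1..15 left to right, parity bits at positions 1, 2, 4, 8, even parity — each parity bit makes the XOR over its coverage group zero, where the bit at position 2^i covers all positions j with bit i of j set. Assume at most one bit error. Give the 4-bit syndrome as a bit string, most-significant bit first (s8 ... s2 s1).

0101

s1: b1⊕b3⊕b5⊕b7⊕b9⊕b11⊕b13⊕b15 = 1⊕1⊕0⊕0⊕1⊕0⊕0⊕0 = 1
s2: b2⊕b3⊕b6⊕b7⊕b10⊕b11⊕b14⊕b15 = 1⊕1⊕1⊕0⊕1⊕0⊕0⊕0 = 0
s4: b4⊕b5⊕b6⊕b7⊕b12⊕b13⊕b14⊕b15 = 1⊕0⊕1⊕0⊕1⊕0⊕0⊕0 = 1
s8: b8⊕b9⊕b10⊕b11⊕b12⊕b13⊕b14⊕b15 = 1⊕1⊕1⊕0⊕1⊕0⊕0⊕0 = 0
Syndrome (s8...s1) = 0101 → position 5.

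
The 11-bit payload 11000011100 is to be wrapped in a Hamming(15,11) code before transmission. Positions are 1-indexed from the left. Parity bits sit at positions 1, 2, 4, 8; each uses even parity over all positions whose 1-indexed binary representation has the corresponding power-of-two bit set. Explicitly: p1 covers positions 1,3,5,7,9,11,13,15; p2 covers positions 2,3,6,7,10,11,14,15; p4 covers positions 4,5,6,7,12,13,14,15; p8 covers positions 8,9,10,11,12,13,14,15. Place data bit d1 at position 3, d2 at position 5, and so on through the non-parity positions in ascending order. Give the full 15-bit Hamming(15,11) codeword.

Place data bits at non-power-of-two positions: b3=1, b5=1, b6=0, b7=0, b9=0, b10=0, b11=1, b12=1, b13=1, b14=0, b15=0.
p1 = XOR of data positions {3,5,7,9,11,13,15} = 1⊕1⊕0⊕0⊕1⊕1⊕0 = 0
p2 = XOR of data positions {3,6,7,10,11,14,15} = 1⊕0⊕0⊕0⊕1⊕0⊕0 = 0
p4 = XOR of data positions {5,6,7,12,13,14,15} = 1⊕0⊕0⊕1⊕1⊕0⊕0 = 1
p8 = XOR of data positions {9,10,11,12,13,14,15} = 0⊕0⊕1⊕1⊕1⊕0⊕0 = 1
Codeword b1..b15 = 001110010011100

001110010011100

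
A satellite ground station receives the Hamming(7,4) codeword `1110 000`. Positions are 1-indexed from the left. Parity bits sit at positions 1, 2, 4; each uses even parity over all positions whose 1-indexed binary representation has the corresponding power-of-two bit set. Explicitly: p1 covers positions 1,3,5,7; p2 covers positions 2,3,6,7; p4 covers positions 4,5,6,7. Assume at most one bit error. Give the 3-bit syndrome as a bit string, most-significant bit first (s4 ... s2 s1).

s1: b1⊕b3⊕b5⊕b7 = 1⊕1⊕0⊕0 = 0
s2: b2⊕b3⊕b6⊕b7 = 1⊕1⊕0⊕0 = 0
s4: b4⊕b5⊕b6⊕b7 = 0⊕0⊕0⊕0 = 0
Syndrome (s4...s1) = 000 → position 0 (no error).

000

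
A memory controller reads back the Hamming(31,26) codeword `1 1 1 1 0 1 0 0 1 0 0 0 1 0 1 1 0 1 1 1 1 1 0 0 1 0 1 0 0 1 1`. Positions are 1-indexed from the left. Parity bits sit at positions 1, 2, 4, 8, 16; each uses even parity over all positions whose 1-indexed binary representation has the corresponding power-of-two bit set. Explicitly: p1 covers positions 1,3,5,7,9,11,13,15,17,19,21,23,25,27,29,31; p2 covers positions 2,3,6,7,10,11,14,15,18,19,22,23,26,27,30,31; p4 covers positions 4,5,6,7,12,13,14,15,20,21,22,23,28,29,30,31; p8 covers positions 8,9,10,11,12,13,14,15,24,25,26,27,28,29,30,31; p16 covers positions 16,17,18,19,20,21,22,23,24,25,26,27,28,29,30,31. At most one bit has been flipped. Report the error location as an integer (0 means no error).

s1: b1⊕b3⊕b5⊕b7⊕b9⊕b11⊕b13⊕b15⊕b17⊕b19⊕b21⊕b23⊕b25⊕b27⊕b29⊕b31 = 1⊕1⊕0⊕0⊕1⊕0⊕1⊕1⊕0⊕1⊕1⊕0⊕1⊕1⊕0⊕1 = 0
s2: b2⊕b3⊕b6⊕b7⊕b10⊕b11⊕b14⊕b15⊕b18⊕b19⊕b22⊕b23⊕b26⊕b27⊕b30⊕b31 = 1⊕1⊕1⊕0⊕0⊕0⊕0⊕1⊕1⊕1⊕1⊕0⊕0⊕1⊕1⊕1 = 0
s4: b4⊕b5⊕b6⊕b7⊕b12⊕b13⊕b14⊕b15⊕b20⊕b21⊕b22⊕b23⊕b28⊕b29⊕b30⊕b31 = 1⊕0⊕1⊕0⊕0⊕1⊕0⊕1⊕1⊕1⊕1⊕0⊕0⊕0⊕1⊕1 = 1
s8: b8⊕b9⊕b10⊕b11⊕b12⊕b13⊕b14⊕b15⊕b24⊕b25⊕b26⊕b27⊕b28⊕b29⊕b30⊕b31 = 0⊕1⊕0⊕0⊕0⊕1⊕0⊕1⊕0⊕1⊕0⊕1⊕0⊕0⊕1⊕1 = 1
s16: b16⊕b17⊕b18⊕b19⊕b20⊕b21⊕b22⊕b23⊕b24⊕b25⊕b26⊕b27⊕b28⊕b29⊕b30⊕b31 = 1⊕0⊕1⊕1⊕1⊕1⊕1⊕0⊕0⊕1⊕0⊕1⊕0⊕0⊕1⊕1 = 0
Syndrome (s16...s1) = 01100 → position 12.

12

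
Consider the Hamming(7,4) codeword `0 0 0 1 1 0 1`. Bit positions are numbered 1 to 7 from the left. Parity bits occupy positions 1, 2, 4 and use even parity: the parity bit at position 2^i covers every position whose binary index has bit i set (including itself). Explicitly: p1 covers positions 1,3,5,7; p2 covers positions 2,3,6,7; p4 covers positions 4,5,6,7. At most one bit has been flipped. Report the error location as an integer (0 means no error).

6

s1: b1⊕b3⊕b5⊕b7 = 0⊕0⊕1⊕1 = 0
s2: b2⊕b3⊕b6⊕b7 = 0⊕0⊕0⊕1 = 1
s4: b4⊕b5⊕b6⊕b7 = 1⊕1⊕0⊕1 = 1
Syndrome (s4...s1) = 110 → position 6.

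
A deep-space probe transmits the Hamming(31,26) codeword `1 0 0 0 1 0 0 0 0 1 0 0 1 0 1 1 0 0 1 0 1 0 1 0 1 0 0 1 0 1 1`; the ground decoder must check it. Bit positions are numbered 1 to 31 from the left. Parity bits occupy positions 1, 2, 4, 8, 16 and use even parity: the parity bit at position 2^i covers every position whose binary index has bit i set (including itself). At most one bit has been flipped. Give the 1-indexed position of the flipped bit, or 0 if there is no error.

9

s1: b1⊕b3⊕b5⊕b7⊕b9⊕b11⊕b13⊕b15⊕b17⊕b19⊕b21⊕b23⊕b25⊕b27⊕b29⊕b31 = 1⊕0⊕1⊕0⊕0⊕0⊕1⊕1⊕0⊕1⊕1⊕1⊕1⊕0⊕0⊕1 = 1
s2: b2⊕b3⊕b6⊕b7⊕b10⊕b11⊕b14⊕b15⊕b18⊕b19⊕b22⊕b23⊕b26⊕b27⊕b30⊕b31 = 0⊕0⊕0⊕0⊕1⊕0⊕0⊕1⊕0⊕1⊕0⊕1⊕0⊕0⊕1⊕1 = 0
s4: b4⊕b5⊕b6⊕b7⊕b12⊕b13⊕b14⊕b15⊕b20⊕b21⊕b22⊕b23⊕b28⊕b29⊕b30⊕b31 = 0⊕1⊕0⊕0⊕0⊕1⊕0⊕1⊕0⊕1⊕0⊕1⊕1⊕0⊕1⊕1 = 0
s8: b8⊕b9⊕b10⊕b11⊕b12⊕b13⊕b14⊕b15⊕b24⊕b25⊕b26⊕b27⊕b28⊕b29⊕b30⊕b31 = 0⊕0⊕1⊕0⊕0⊕1⊕0⊕1⊕0⊕1⊕0⊕0⊕1⊕0⊕1⊕1 = 1
s16: b16⊕b17⊕b18⊕b19⊕b20⊕b21⊕b22⊕b23⊕b24⊕b25⊕b26⊕b27⊕b28⊕b29⊕b30⊕b31 = 1⊕0⊕0⊕1⊕0⊕1⊕0⊕1⊕0⊕1⊕0⊕0⊕1⊕0⊕1⊕1 = 0
Syndrome (s16...s1) = 01001 → position 9.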